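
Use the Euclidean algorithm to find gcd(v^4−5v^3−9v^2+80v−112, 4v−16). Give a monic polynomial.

Repeated division with remainder:
  v^4−5v^3−9v^2+80v−112 = ((1/4)v^3−(1/4)v^2−(13/4)v+7)(4v−16) + (0)
Last nonzero remainder: 4v−16. Dividing through by 4 gives the monic gcd v−4.

v−4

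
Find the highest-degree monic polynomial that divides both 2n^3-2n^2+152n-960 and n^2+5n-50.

n-5

Euclidean algorithm in ℚ[n]:
  2n^3-2n^2+152n-960 = (2n-12)(n^2+5n-50) + (312n-1560)
  n^2+5n-50 = ((1/312)n+5/156)(312n-1560) + (0)
Last nonzero remainder: 312n-1560. Dividing through by 312 gives the monic gcd n-5.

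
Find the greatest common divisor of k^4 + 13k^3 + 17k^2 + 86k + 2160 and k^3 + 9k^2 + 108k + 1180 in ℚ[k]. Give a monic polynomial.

Apply the Euclidean algorithm:
  k^4 + 13k^3 + 17k^2 + 86k + 2160 = (k + 4)(k^3 + 9k^2 + 108k + 1180) + (-127k^2 - 1526k - 2560)
  k^3 + 9k^2 + 108k + 1180 = (-(1/127)k + 383/16129)(-127k^2 - 1526k - 2560) + ((2001270/16129)k + 20012700/16129)
  -127k^2 - 1526k - 2560 = (-(2048383/2001270)k - 2064512/1000635)((2001270/16129)k + 20012700/16129) + (0)
Last nonzero remainder: (2001270/16129)k + 20012700/16129. Dividing through by 2001270/16129 gives the monic gcd k + 10.

k + 10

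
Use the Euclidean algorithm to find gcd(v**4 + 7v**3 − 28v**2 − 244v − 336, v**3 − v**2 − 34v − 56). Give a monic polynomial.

v**2 + 6v + 8

Euclidean algorithm in ℚ[v]:
  v**4 + 7v**3 − 28v**2 − 244v − 336 = (v + 8)(v**3 − v**2 − 34v − 56) + (14v**2 + 84v + 112)
  v**3 − v**2 − 34v − 56 = ((1/14)v − 1/2)(14v**2 + 84v + 112) + (0)
Last nonzero remainder: 14v**2 + 84v + 112. Dividing through by 14 gives the monic gcd v**2 + 6v + 8.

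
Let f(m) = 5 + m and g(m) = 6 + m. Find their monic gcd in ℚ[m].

1

By polynomial division,
  m + 5 = (m + 6) + (-1)
  m + 6 = (-m - 6)(-1) + (0)
The last nonzero remainder is the constant -1, so the polynomials are coprime and gcd = 1.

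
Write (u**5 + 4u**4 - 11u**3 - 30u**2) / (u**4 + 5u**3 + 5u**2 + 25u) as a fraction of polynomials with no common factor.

Repeated division with remainder:
  u**5 + 4u**4 - 11u**3 - 30u**2 = (u - 1)(u**4 + 5u**3 + 5u**2 + 25u) + (-11u**3 - 50u**2 + 25u)
  u**4 + 5u**3 + 5u**2 + 25u = (-(1/11)u - 5/121)(-11u**3 - 50u**2 + 25u) + ((630/121)u**2 + (3150/121)u)
  -11u**3 - 50u**2 + 25u = (-(1331/630)u + 121/126)((630/121)u**2 + (3150/121)u) + (0)
Last nonzero remainder: (630/121)u**2 + (3150/121)u. Dividing through by 630/121 gives the monic gcd u**2 + 5u.
Cancel u**2 + 5u from numerator and denominator to get the reduced form.

(u**3 - u**2 - 6u)/(u**2 + 5)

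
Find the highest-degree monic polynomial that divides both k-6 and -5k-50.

Apply the Euclidean algorithm:
  k-6 = (-1/5)(-5k-50) + (-16)
  -5k-50 = ((5/16)k+25/8)(-16) + (0)
The last nonzero remainder is the constant -16, so the polynomials are coprime and gcd = 1.

1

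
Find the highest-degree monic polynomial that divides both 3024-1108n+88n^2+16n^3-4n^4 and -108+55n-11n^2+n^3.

Apply the Euclidean algorithm:
  -4n^4+16n^3+88n^2-1108n+3024 = (-4n-28)(n^3-11n^2+55n-108) + (0)
The last nonzero remainder n^3-11n^2+55n-108 is already monic.

-108+55n-11n^2+n^3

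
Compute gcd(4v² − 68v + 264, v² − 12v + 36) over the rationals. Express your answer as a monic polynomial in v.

v − 6

By polynomial division,
  4v² − 68v + 264 = (4)(v² − 12v + 36) + (−20v + 120)
  v² − 12v + 36 = (−(1/20)v + 3/10)(−20v + 120) + (0)
Last nonzero remainder: −20v + 120. Dividing through by −20 gives the monic gcd v − 6.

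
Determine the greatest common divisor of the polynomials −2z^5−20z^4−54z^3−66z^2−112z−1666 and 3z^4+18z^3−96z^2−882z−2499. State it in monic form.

Euclidean algorithm in ℚ[z]:
  −2z^5−20z^4−54z^3−66z^2−112z−1666 = (−(2/3)z−8/3)(3z^4+18z^3−96z^2−882z−2499) + (−70z^3−910z^2−4130z−8330)
  3z^4+18z^3−96z^2−882z−2499 = (−(3/70)z+3/10)(−70z^3−910z^2−4130z−8330) + (0)
Last nonzero remainder: −70z^3−910z^2−4130z−8330. Dividing through by −70 gives the monic gcd z^3+13z^2+59z+119.

z^3+13z^2+59z+119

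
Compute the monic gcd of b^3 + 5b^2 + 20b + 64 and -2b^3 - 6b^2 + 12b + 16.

By polynomial division,
  b^3 + 5b^2 + 20b + 64 = (-1/2)(-2b^3 - 6b^2 + 12b + 16) + (2b^2 + 26b + 72)
  -2b^3 - 6b^2 + 12b + 16 = (-b + 10)(2b^2 + 26b + 72) + (-176b - 704)
  2b^2 + 26b + 72 = (-(1/88)b - 9/88)(-176b - 704) + (0)
Last nonzero remainder: -176b - 704. Dividing through by -176 gives the monic gcd b + 4.

b + 4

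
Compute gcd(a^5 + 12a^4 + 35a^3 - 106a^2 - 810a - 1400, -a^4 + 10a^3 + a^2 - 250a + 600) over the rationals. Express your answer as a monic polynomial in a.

a^2 + a - 20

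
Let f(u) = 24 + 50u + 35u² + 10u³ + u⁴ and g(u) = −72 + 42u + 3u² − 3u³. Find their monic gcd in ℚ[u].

4 + u

By polynomial division,
  u⁴ + 10u³ + 35u² + 50u + 24 = (−(1/3)u − 11/3)(−3u³ + 3u² + 42u − 72) + (60u² + 180u − 240)
  −3u³ + 3u² + 42u − 72 = (−(1/20)u + 1/5)(60u² + 180u − 240) + (−6u − 24)
  60u² + 180u − 240 = (−10u + 10)(−6u − 24) + (0)
Last nonzero remainder: −6u − 24. Dividing through by −6 gives the monic gcd u + 4.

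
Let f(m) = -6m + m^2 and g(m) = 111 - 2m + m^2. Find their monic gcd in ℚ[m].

1

Repeated division with remainder:
  m^2 - 6m = (m^2 - 2m + 111) + (-4m - 111)
  m^2 - 2m + 111 = (-(1/4)m + 119/16)(-4m - 111) + (14985/16)
  -4m - 111 = (-(64/14985)m - 16/135)(14985/16) + (0)
The last nonzero remainder is the constant 14985/16, so the polynomials are coprime and gcd = 1.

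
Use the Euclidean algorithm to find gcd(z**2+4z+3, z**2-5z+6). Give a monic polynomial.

1

Apply the Euclidean algorithm:
  z**2+4z+3 = (z**2-5z+6) + (9z-3)
  z**2-5z+6 = ((1/9)z-14/27)(9z-3) + (40/9)
  9z-3 = ((81/40)z-27/40)(40/9) + (0)
The last nonzero remainder is the constant 40/9, so the polynomials are coprime and gcd = 1.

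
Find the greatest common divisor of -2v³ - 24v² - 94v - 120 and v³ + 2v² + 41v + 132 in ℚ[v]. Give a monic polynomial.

v + 3

Apply the Euclidean algorithm:
  -2v³ - 24v² - 94v - 120 = (-2)(v³ + 2v² + 41v + 132) + (-20v² - 12v + 144)
  v³ + 2v² + 41v + 132 = (-(1/20)v - 7/100)(-20v² - 12v + 144) + ((1184/25)v + 3552/25)
  -20v² - 12v + 144 = (-(125/296)v + 75/74)((1184/25)v + 3552/25) + (0)
Last nonzero remainder: (1184/25)v + 3552/25. Dividing through by 1184/25 gives the monic gcd v + 3.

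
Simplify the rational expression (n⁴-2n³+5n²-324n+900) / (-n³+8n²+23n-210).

(-n³-4n²-29n+150)/(n²-2n-35)

Repeated division with remainder:
  n⁴-2n³+5n²-324n+900 = (-n-6)(-n³+8n²+23n-210) + (76n²-396n-360)
  -n³+8n²+23n-210 = (-(1/76)n+53/1444)(76n²-396n-360) + ((11840/361)n-71040/361)
  76n²-396n-360 = ((6859/2960)n+1083/592)((11840/361)n-71040/361) + (0)
Last nonzero remainder: (11840/361)n-71040/361. Dividing through by 11840/361 gives the monic gcd n-6.
Cancel n-6 from numerator and denominator to get the reduced form.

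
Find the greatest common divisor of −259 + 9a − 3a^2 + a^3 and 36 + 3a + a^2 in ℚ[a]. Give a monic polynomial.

Apply the Euclidean algorithm:
  a^3 − 3a^2 + 9a − 259 = (a − 6)(a^2 + 3a + 36) + (−9a − 43)
  a^2 + 3a + 36 = (−(1/9)a + 16/81)(−9a − 43) + (3604/81)
  −9a − 43 = (−(729/3604)a − 3483/3604)(3604/81) + (0)
The last nonzero remainder is the constant 3604/81, so the polynomials are coprime and gcd = 1.

1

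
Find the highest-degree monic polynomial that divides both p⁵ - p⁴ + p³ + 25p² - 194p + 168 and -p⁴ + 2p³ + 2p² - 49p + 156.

Apply the Euclidean algorithm:
  p⁵ - p⁴ + p³ + 25p² - 194p + 168 = (-p - 1)(-p⁴ + 2p³ + 2p² - 49p + 156) + (5p³ - 22p² - 87p + 324)
  -p⁴ + 2p³ + 2p² - 49p + 156 = (-(1/5)p - 12/25)(5p³ - 22p² - 87p + 324) + (-(649/25)p² - (649/25)p + 7788/25)
  5p³ - 22p² - 87p + 324 = (-(125/649)p + 675/649)(-(649/25)p² - (649/25)p + 7788/25) + (0)
Last nonzero remainder: -(649/25)p² - (649/25)p + 7788/25. Dividing through by -649/25 gives the monic gcd p² + p - 12.

p² + p - 12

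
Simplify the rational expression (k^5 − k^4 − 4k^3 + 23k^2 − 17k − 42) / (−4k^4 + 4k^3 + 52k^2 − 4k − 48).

By polynomial division,
  k^5 − k^4 − 4k^3 + 23k^2 − 17k − 42 = (−(1/4)k)(−4k^4 + 4k^3 + 52k^2 − 4k − 48) + (9k^3 + 22k^2 − 29k − 42)
  −4k^4 + 4k^3 + 52k^2 − 4k − 48 = (−(4/9)k + 124/81)(9k^3 + 22k^2 − 29k − 42) + ((440/81)k^2 + (1760/81)k + 440/27)
  9k^3 + 22k^2 − 29k − 42 = ((729/440)k − 567/220)((440/81)k^2 + (1760/81)k + 440/27) + (0)
Last nonzero remainder: (440/81)k^2 + (1760/81)k + 440/27. Dividing through by 440/81 gives the monic gcd k^2 + 4k + 3.
Cancel k^2 + 4k + 3 from numerator and denominator to get the reduced form.

(−k^3 + 5k^2 − 13k + 14)/(4k^2 − 20k + 16)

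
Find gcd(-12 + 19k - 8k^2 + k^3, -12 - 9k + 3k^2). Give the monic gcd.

By polynomial division,
  k^3 - 8k^2 + 19k - 12 = ((1/3)k - 5/3)(3k^2 - 9k - 12) + (8k - 32)
  3k^2 - 9k - 12 = ((3/8)k + 3/8)(8k - 32) + (0)
Last nonzero remainder: 8k - 32. Dividing through by 8 gives the monic gcd k - 4.

-4 + k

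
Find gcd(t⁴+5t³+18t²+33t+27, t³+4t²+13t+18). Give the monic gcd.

Repeated division with remainder:
  t⁴+5t³+18t²+33t+27 = (t+1)(t³+4t²+13t+18) + (t²+2t+9)
  t³+4t²+13t+18 = (t+2)(t²+2t+9) + (0)
The last nonzero remainder t²+2t+9 is already monic.

t²+2t+9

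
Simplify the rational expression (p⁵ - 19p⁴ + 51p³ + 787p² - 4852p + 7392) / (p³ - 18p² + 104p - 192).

Repeated division with remainder:
  p⁵ - 19p⁴ + 51p³ + 787p² - 4852p + 7392 = (p² - p - 71)(p³ - 18p² + 104p - 192) + (-195p² + 2340p - 6240)
  p³ - 18p² + 104p - 192 = (-(1/195)p + 2/65)(-195p² + 2340p - 6240) + (0)
Last nonzero remainder: -195p² + 2340p - 6240. Dividing through by -195 gives the monic gcd p² - 12p + 32.
Cancel p² - 12p + 32 from numerator and denominator to get the reduced form.

(p³ - 7p² - 65p + 231)/(p - 6)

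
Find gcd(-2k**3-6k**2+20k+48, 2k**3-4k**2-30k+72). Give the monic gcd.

k**2+k-12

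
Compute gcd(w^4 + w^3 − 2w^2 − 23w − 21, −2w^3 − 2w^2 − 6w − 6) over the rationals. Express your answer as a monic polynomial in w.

w + 1

Euclidean algorithm in ℚ[w]:
  w^4 + w^3 − 2w^2 − 23w − 21 = (−(1/2)w)(−2w^3 − 2w^2 − 6w − 6) + (−5w^2 − 26w − 21)
  −2w^3 − 2w^2 − 6w − 6 = ((2/5)w − 42/25)(−5w^2 − 26w − 21) + (−(1032/25)w − 1032/25)
  −5w^2 − 26w − 21 = ((125/1032)w + 175/344)(−(1032/25)w − 1032/25) + (0)
Last nonzero remainder: −(1032/25)w − 1032/25. Dividing through by −1032/25 gives the monic gcd w + 1.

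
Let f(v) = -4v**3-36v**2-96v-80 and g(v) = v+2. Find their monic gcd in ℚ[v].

Euclidean algorithm in ℚ[v]:
  -4v**3-36v**2-96v-80 = (-4v**2-28v-40)(v+2) + (0)
The last nonzero remainder v+2 is already monic.

v+2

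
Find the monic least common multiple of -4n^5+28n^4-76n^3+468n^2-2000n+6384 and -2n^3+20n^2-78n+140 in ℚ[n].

n^6-12n^5+54n^4-212n^3+1085n^2-4096n+7980

Apply the Euclidean algorithm:
  -4n^5+28n^4-76n^3+468n^2-2000n+6384 = (2n^2+6n+20)(-2n^3+20n^2-78n+140) + (256n^2-1280n+3584)
  -2n^3+20n^2-78n+140 = (-(1/128)n+5/128)(256n^2-1280n+3584) + (0)
Last nonzero remainder: 256n^2-1280n+3584. Dividing through by 256 gives the monic gcd n^2-5n+14.
Then lcm(f, g) = f·g / gcd(f, g); expanding and making the result monic gives the answer.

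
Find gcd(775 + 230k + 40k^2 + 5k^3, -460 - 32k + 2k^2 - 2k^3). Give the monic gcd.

5 + k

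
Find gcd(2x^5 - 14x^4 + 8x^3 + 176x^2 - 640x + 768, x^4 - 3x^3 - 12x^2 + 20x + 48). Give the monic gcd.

x^2 - 7x + 12

By polynomial division,
  2x^5 - 14x^4 + 8x^3 + 176x^2 - 640x + 768 = (2x - 8)(x^4 - 3x^3 - 12x^2 + 20x + 48) + (8x^3 + 40x^2 - 576x + 1152)
  x^4 - 3x^3 - 12x^2 + 20x + 48 = ((1/8)x - 1)(8x^3 + 40x^2 - 576x + 1152) + (100x^2 - 700x + 1200)
  8x^3 + 40x^2 - 576x + 1152 = ((2/25)x + 24/25)(100x^2 - 700x + 1200) + (0)
Last nonzero remainder: 100x^2 - 700x + 1200. Dividing through by 100 gives the monic gcd x^2 - 7x + 12.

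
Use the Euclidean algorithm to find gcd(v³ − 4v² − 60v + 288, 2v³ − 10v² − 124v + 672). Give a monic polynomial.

Repeated division with remainder:
  v³ − 4v² − 60v + 288 = (1/2)(2v³ − 10v² − 124v + 672) + (v² + 2v − 48)
  2v³ − 10v² − 124v + 672 = (2v − 14)(v² + 2v − 48) + (0)
The last nonzero remainder v² + 2v − 48 is already monic.

v² + 2v − 48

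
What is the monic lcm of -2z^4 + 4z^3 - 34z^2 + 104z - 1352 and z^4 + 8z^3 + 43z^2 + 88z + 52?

Repeated division with remainder:
  -2z^4 + 4z^3 - 34z^2 + 104z - 1352 = (-2)(z^4 + 8z^3 + 43z^2 + 88z + 52) + (20z^3 + 52z^2 + 280z - 1248)
  z^4 + 8z^3 + 43z^2 + 88z + 52 = ((1/20)z + 27/100)(20z^3 + 52z^2 + 280z - 1248) + ((374/25)z^2 + (374/5)z + 9724/25)
  20z^3 + 52z^2 + 280z - 1248 = ((250/187)z - 600/187)((374/25)z^2 + (374/5)z + 9724/25) + (0)
Last nonzero remainder: (374/25)z^2 + (374/5)z + 9724/25. Dividing through by 374/25 gives the monic gcd z^2 + 5z + 26.
Then lcm(f, g) = f·g / gcd(f, g); expanding and making the result monic gives the answer.

z^6 + z^5 + 13z^4 - 5z^3 + 554z^2 + 1924z + 1352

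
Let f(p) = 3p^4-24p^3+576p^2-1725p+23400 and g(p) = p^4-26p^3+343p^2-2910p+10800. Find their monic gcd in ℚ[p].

Euclidean algorithm in ℚ[p]:
  3p^4-24p^3+576p^2-1725p+23400 = (3)(p^4-26p^3+343p^2-2910p+10800) + (54p^3-453p^2+7005p-9000)
  p^4-26p^3+343p^2-2910p+10800 = ((1/54)p-317/972)(54p^3-453p^2+7005p-9000) + ((21235/324)p^2-(148645/324)p+212350/27)
  54p^3-453p^2+7005p-9000 = ((17496/21235)p-4860/4247)((21235/324)p^2-(148645/324)p+212350/27) + (0)
Last nonzero remainder: (21235/324)p^2-(148645/324)p+212350/27. Dividing through by 21235/324 gives the monic gcd p^2-7p+120.

p^2-7p+120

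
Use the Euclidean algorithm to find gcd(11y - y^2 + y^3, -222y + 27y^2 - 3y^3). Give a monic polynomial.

y

Apply the Euclidean algorithm:
  y^3 - y^2 + 11y = (-1/3)(-3y^3 + 27y^2 - 222y) + (8y^2 - 63y)
  -3y^3 + 27y^2 - 222y = (-(3/8)y + 27/64)(8y^2 - 63y) + (-(12507/64)y)
  8y^2 - 63y = (-(512/12507)y + 1344/4169)(-(12507/64)y) + (0)
Last nonzero remainder: -(12507/64)y. Dividing through by -12507/64 gives the monic gcd y.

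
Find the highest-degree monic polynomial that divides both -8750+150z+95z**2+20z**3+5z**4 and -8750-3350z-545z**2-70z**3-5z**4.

350+64z+9z**2+z**3

Euclidean algorithm in ℚ[z]:
  5z**4+20z**3+95z**2+150z-8750 = (-1)(-5z**4-70z**3-545z**2-3350z-8750) + (-50z**3-450z**2-3200z-17500)
  -5z**4-70z**3-545z**2-3350z-8750 = ((1/10)z+1/2)(-50z**3-450z**2-3200z-17500) + (0)
Last nonzero remainder: -50z**3-450z**2-3200z-17500. Dividing through by -50 gives the monic gcd z**3+9z**2+64z+350.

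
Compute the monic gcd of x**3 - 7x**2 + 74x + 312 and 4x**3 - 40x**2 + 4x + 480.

By polynomial division,
  x**3 - 7x**2 + 74x + 312 = (1/4)(4x**3 - 40x**2 + 4x + 480) + (3x**2 + 73x + 192)
  4x**3 - 40x**2 + 4x + 480 = ((4/3)x - 412/9)(3x**2 + 73x + 192) + ((27808/9)x + 27808/3)
  3x**2 + 73x + 192 = ((27/27808)x + 18/869)((27808/9)x + 27808/3) + (0)
Last nonzero remainder: (27808/9)x + 27808/3. Dividing through by 27808/9 gives the monic gcd x + 3.

x + 3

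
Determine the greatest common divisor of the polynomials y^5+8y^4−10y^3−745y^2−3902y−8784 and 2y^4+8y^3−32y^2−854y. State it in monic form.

Repeated division with remainder:
  y^5+8y^4−10y^3−745y^2−3902y−8784 = ((1/2)y+2)(2y^4+8y^3−32y^2−854y) + (−10y^3−254y^2−2194y−8784)
  2y^4+8y^3−32y^2−854y = (−(1/5)y+107/25)(−10y^3−254y^2−2194y−8784) + ((15408/25)y^2+(169488/25)y+939888/25)
  −10y^3−254y^2−2194y−8784 = (−(125/7704)y−25/107)((15408/25)y^2+(169488/25)y+939888/25) + (0)
Last nonzero remainder: (15408/25)y^2+(169488/25)y+939888/25. Dividing through by 15408/25 gives the monic gcd y^2+11y+61.

y^2+11y+61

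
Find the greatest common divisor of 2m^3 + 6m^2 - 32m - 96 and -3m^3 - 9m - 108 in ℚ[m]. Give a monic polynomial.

m + 3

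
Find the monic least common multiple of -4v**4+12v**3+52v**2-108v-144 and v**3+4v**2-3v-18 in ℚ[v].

v**6-2v**5-22v**4+32v**3+141v**2-126v-216

Repeated division with remainder:
  -4v**4+12v**3+52v**2-108v-144 = (-4v+28)(v**3+4v**2-3v-18) + (-72v**2-96v+360)
  v**3+4v**2-3v-18 = (-(1/72)v-1/27)(-72v**2-96v+360) + (-(14/9)v-14/3)
  -72v**2-96v+360 = ((324/7)v-540/7)(-(14/9)v-14/3) + (0)
Last nonzero remainder: -(14/9)v-14/3. Dividing through by -14/9 gives the monic gcd v+3.
Then lcm(f, g) = f·g / gcd(f, g); expanding and making the result monic gives the answer.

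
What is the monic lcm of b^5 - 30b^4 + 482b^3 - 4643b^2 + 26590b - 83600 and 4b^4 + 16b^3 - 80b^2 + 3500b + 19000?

Apply the Euclidean algorithm:
  b^5 - 30b^4 + 482b^3 - 4643b^2 + 26590b - 83600 = ((1/4)b - 17/2)(4b^4 + 16b^3 - 80b^2 + 3500b + 19000) + (638b^3 - 6198b^2 + 51590b + 77900)
  4b^4 + 16b^3 - 80b^2 + 3500b + 19000 = ((2/319)b + 8750/101761)(638b^3 - 6198b^2 + 51590b + 77900) + ((13177200/101761)b^2 - (13177200/9251)b + 1251834000/101761)
  638b^3 - 6198b^2 + 51590b + 77900 = ((32461759/6588600)b + 4172201/658860)((13177200/101761)b^2 - (13177200/9251)b + 1251834000/101761) + (0)
Last nonzero remainder: (13177200/101761)b^2 - (13177200/9251)b + 1251834000/101761. Dividing through by 13177200/101761 gives the monic gcd b^2 - 11b + 95.
Then lcm(f, g) = f·g / gcd(f, g); expanding and making the result monic gives the answer.

b^7 - 15b^6 + 82b^5 + 1087b^4 - 18955b^3 + 83100b^2 + 75500b - 4180000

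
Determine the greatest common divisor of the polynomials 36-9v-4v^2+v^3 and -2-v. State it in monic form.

1

Apply the Euclidean algorithm:
  v^3-4v^2-9v+36 = (-v^2+6v-3)(-v-2) + (30)
  -v-2 = (-(1/30)v-1/15)(30) + (0)
The last nonzero remainder is the constant 30, so the polynomials are coprime and gcd = 1.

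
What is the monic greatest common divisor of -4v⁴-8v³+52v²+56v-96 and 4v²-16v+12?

Apply the Euclidean algorithm:
  -4v⁴-8v³+52v²+56v-96 = (-v²-6v-8)(4v²-16v+12) + (0)
Last nonzero remainder: 4v²-16v+12. Dividing through by 4 gives the monic gcd v²-4v+3.

v²-4v+3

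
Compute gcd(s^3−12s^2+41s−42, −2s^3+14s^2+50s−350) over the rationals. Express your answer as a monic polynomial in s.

Euclidean algorithm in ℚ[s]:
  s^3−12s^2+41s−42 = (−1/2)(−2s^3+14s^2+50s−350) + (−5s^2+66s−217)
  −2s^3+14s^2+50s−350 = ((2/5)s+62/25)(−5s^2+66s−217) + (−(672/25)s+4704/25)
  −5s^2+66s−217 = ((125/672)s−775/672)(−(672/25)s+4704/25) + (0)
Last nonzero remainder: −(672/25)s+4704/25. Dividing through by −672/25 gives the monic gcd s−7.

s−7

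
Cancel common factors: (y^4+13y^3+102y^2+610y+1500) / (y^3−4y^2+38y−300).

By polynomial division,
  y^4+13y^3+102y^2+610y+1500 = (y+17)(y^3−4y^2+38y−300) + (132y^2+264y+6600)
  y^3−4y^2+38y−300 = ((1/132)y−1/22)(132y^2+264y+6600) + (0)
Last nonzero remainder: 132y^2+264y+6600. Dividing through by 132 gives the monic gcd y^2+2y+50.
Cancel y^2+2y+50 from numerator and denominator to get the reduced form.

(y^2+11y+30)/(y−6)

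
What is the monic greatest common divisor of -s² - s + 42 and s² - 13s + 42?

By polynomial division,
  -s² - s + 42 = (-1)(s² - 13s + 42) + (-14s + 84)
  s² - 13s + 42 = (-(1/14)s + 1/2)(-14s + 84) + (0)
Last nonzero remainder: -14s + 84. Dividing through by -14 gives the monic gcd s - 6.

s - 6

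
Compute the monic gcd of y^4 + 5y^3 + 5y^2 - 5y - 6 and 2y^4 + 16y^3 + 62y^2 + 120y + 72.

y^2 + 4y + 3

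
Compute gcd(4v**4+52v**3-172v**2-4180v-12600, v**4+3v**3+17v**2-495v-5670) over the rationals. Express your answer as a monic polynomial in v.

v**2-2v-63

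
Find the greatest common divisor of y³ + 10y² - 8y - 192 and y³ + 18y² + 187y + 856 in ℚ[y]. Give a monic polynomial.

Apply the Euclidean algorithm:
  y³ + 10y² - 8y - 192 = (y³ + 18y² + 187y + 856) + (-8y² - 195y - 1048)
  y³ + 18y² + 187y + 856 = (-(1/8)y + 51/64)(-8y² - 195y - 1048) + ((13529/64)y + 13529/8)
  -8y² - 195y - 1048 = (-(512/13529)y - 8384/13529)((13529/64)y + 13529/8) + (0)
Last nonzero remainder: (13529/64)y + 13529/8. Dividing through by 13529/64 gives the monic gcd y + 8.

y + 8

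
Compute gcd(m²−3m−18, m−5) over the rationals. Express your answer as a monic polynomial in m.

1

By polynomial division,
  m²−3m−18 = (m+2)(m−5) + (−8)
  m−5 = (−(1/8)m+5/8)(−8) + (0)
The last nonzero remainder is the constant −8, so the polynomials are coprime and gcd = 1.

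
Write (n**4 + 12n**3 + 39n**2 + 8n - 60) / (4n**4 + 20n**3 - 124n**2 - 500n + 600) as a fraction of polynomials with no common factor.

Euclidean algorithm in ℚ[n]:
  n**4 + 12n**3 + 39n**2 + 8n - 60 = (1/4)(4n**4 + 20n**3 - 124n**2 - 500n + 600) + (7n**3 + 70n**2 + 133n - 210)
  4n**4 + 20n**3 - 124n**2 - 500n + 600 = ((4/7)n - 20/7)(7n**3 + 70n**2 + 133n - 210) + (0)
Last nonzero remainder: 7n**3 + 70n**2 + 133n - 210. Dividing through by 7 gives the monic gcd n**3 + 10n**2 + 19n - 30.
Cancel n**3 + 10n**2 + 19n - 30 from numerator and denominator to get the reduced form.

(n + 2)/(4n - 20)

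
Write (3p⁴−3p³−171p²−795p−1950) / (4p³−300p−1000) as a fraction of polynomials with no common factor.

(3p²+12p+39)/(4p+20)

Repeated division with remainder:
  3p⁴−3p³−171p²−795p−1950 = ((3/4)p−3/4)(4p³−300p−1000) + (54p²−270p−2700)
  4p³−300p−1000 = ((2/27)p+10/27)(54p²−270p−2700) + (0)
Last nonzero remainder: 54p²−270p−2700. Dividing through by 54 gives the monic gcd p²−5p−50.
Cancel p²−5p−50 from numerator and denominator to get the reduced form.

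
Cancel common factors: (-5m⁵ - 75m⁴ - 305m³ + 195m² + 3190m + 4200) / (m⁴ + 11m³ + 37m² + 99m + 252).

Repeated division with remainder:
  -5m⁵ - 75m⁴ - 305m³ + 195m² + 3190m + 4200 = (-5m - 20)(m⁴ + 11m³ + 37m² + 99m + 252) + (100m³ + 1430m² + 6430m + 9240)
  m⁴ + 11m³ + 37m² + 99m + 252 = ((1/100)m - 33/1000)(100m³ + 1430m² + 6430m + 9240) + ((1989/100)m² + (21879/100)m + 13923/25)
  100m³ + 1430m² + 6430m + 9240 = ((10000/1989)m + 11000/663)((1989/100)m² + (21879/100)m + 13923/25) + (0)
Last nonzero remainder: (1989/100)m² + (21879/100)m + 13923/25. Dividing through by 1989/100 gives the monic gcd m² + 11m + 28.
Cancel m² + 11m + 28 from numerator and denominator to get the reduced form.

(-5m³ - 20m² + 55m + 150)/(m² + 9)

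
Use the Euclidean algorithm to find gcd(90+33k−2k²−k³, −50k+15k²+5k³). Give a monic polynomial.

By polynomial division,
  −k³−2k²+33k+90 = (−1/5)(5k³+15k²−50k) + (k²+23k+90)
  5k³+15k²−50k = (5k−100)(k²+23k+90) + (1800k+9000)
  k²+23k+90 = ((1/1800)k+1/100)(1800k+9000) + (0)
Last nonzero remainder: 1800k+9000. Dividing through by 1800 gives the monic gcd k+5.

5+k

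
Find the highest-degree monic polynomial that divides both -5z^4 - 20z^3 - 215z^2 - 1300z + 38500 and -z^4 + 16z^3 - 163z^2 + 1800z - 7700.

Repeated division with remainder:
  -5z^4 - 20z^3 - 215z^2 - 1300z + 38500 = (5)(-z^4 + 16z^3 - 163z^2 + 1800z - 7700) + (-100z^3 + 600z^2 - 10300z + 77000)
  -z^4 + 16z^3 - 163z^2 + 1800z - 7700 = ((1/100)z - 1/10)(-100z^3 + 600z^2 - 10300z + 77000) + (0)
Last nonzero remainder: -100z^3 + 600z^2 - 10300z + 77000. Dividing through by -100 gives the monic gcd z^3 - 6z^2 + 103z - 770.

z^3 - 6z^2 + 103z - 770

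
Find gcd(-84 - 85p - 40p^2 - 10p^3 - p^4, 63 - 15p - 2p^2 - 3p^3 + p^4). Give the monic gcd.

7 + 3p + p^2

Apply the Euclidean algorithm:
  -p^4 - 10p^3 - 40p^2 - 85p - 84 = (-1)(p^4 - 3p^3 - 2p^2 - 15p + 63) + (-13p^3 - 42p^2 - 100p - 21)
  p^4 - 3p^3 - 2p^2 - 15p + 63 = (-(1/13)p + 81/169)(-13p^3 - 42p^2 - 100p - 21) + ((1764/169)p^2 + (5292/169)p + 12348/169)
  -13p^3 - 42p^2 - 100p - 21 = (-(2197/1764)p - 169/588)((1764/169)p^2 + (5292/169)p + 12348/169) + (0)
Last nonzero remainder: (1764/169)p^2 + (5292/169)p + 12348/169. Dividing through by 1764/169 gives the monic gcd p^2 + 3p + 7.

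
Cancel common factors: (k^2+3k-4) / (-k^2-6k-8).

(-k+1)/(k+2)

Apply the Euclidean algorithm:
  k^2+3k-4 = (-1)(-k^2-6k-8) + (-3k-12)
  -k^2-6k-8 = ((1/3)k+2/3)(-3k-12) + (0)
Last nonzero remainder: -3k-12. Dividing through by -3 gives the monic gcd k+4.
Cancel k+4 from numerator and denominator to get the reduced form.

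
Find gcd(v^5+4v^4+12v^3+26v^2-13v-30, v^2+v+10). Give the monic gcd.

v^2+v+10

Euclidean algorithm in ℚ[v]:
  v^5+4v^4+12v^3+26v^2-13v-30 = (v^3+3v^2-v-3)(v^2+v+10) + (0)
The last nonzero remainder v^2+v+10 is already monic.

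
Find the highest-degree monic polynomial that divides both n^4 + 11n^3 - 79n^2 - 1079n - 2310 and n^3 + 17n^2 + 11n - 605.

n + 11

By polynomial division,
  n^4 + 11n^3 - 79n^2 - 1079n - 2310 = (n - 6)(n^3 + 17n^2 + 11n - 605) + (12n^2 - 408n - 5940)
  n^3 + 17n^2 + 11n - 605 = ((1/12)n + 17/4)(12n^2 - 408n - 5940) + (2240n + 24640)
  12n^2 - 408n - 5940 = ((3/560)n - 27/112)(2240n + 24640) + (0)
Last nonzero remainder: 2240n + 24640. Dividing through by 2240 gives the monic gcd n + 11.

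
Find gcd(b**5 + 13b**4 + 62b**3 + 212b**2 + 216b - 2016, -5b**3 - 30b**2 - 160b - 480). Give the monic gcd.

b**2 + 2b + 24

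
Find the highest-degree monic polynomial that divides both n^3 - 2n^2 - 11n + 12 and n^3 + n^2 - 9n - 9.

n + 3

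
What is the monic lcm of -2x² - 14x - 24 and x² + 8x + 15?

x³ + 12x² + 47x + 60

Euclidean algorithm in ℚ[x]:
  -2x² - 14x - 24 = (-2)(x² + 8x + 15) + (2x + 6)
  x² + 8x + 15 = ((1/2)x + 5/2)(2x + 6) + (0)
Last nonzero remainder: 2x + 6. Dividing through by 2 gives the monic gcd x + 3.
Then lcm(f, g) = f·g / gcd(f, g); expanding and making the result monic gives the answer.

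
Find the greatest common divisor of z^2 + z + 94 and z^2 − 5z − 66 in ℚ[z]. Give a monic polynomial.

1

Euclidean algorithm in ℚ[z]:
  z^2 + z + 94 = (z^2 − 5z − 66) + (6z + 160)
  z^2 − 5z − 66 = ((1/6)z − 95/18)(6z + 160) + (7006/9)
  6z + 160 = ((27/3503)z + 720/3503)(7006/9) + (0)
The last nonzero remainder is the constant 7006/9, so the polynomials are coprime and gcd = 1.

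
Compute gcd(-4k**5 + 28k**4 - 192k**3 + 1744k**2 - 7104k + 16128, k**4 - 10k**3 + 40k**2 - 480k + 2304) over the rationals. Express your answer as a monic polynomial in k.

k**3 - 2k**2 + 24k - 288

By polynomial division,
  -4k**5 + 28k**4 - 192k**3 + 1744k**2 - 7104k + 16128 = (-4k - 12)(k**4 - 10k**3 + 40k**2 - 480k + 2304) + (-152k**3 + 304k**2 - 3648k + 43776)
  k**4 - 10k**3 + 40k**2 - 480k + 2304 = (-(1/152)k + 1/19)(-152k**3 + 304k**2 - 3648k + 43776) + (0)
Last nonzero remainder: -152k**3 + 304k**2 - 3648k + 43776. Dividing through by -152 gives the monic gcd k**3 - 2k**2 + 24k - 288.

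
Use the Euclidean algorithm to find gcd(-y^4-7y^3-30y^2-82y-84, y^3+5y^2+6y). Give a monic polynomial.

By polynomial division,
  -y^4-7y^3-30y^2-82y-84 = (-y-2)(y^3+5y^2+6y) + (-14y^2-70y-84)
  y^3+5y^2+6y = (-(1/14)y)(-14y^2-70y-84) + (0)
Last nonzero remainder: -14y^2-70y-84. Dividing through by -14 gives the monic gcd y^2+5y+6.

y^2+5y+6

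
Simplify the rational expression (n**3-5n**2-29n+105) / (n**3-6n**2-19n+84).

Repeated division with remainder:
  n**3-5n**2-29n+105 = (n**3-6n**2-19n+84) + (n**2-10n+21)
  n**3-6n**2-19n+84 = (n+4)(n**2-10n+21) + (0)
The last nonzero remainder n**2-10n+21 is already monic.
Cancel n**2-10n+21 from numerator and denominator to get the reduced form.

(n+5)/(n+4)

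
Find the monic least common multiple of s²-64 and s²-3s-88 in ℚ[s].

s³-11s²-64s+704

Repeated division with remainder:
  s²-64 = (s²-3s-88) + (3s+24)
  s²-3s-88 = ((1/3)s-11/3)(3s+24) + (0)
Last nonzero remainder: 3s+24. Dividing through by 3 gives the monic gcd s+8.
Then lcm(f, g) = f·g / gcd(f, g); expanding and making the result monic gives the answer.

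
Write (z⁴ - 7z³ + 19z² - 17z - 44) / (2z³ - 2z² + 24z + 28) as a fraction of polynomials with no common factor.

Repeated division with remainder:
  z⁴ - 7z³ + 19z² - 17z - 44 = ((1/2)z - 3)(2z³ - 2z² + 24z + 28) + (z² + 41z + 40)
  2z³ - 2z² + 24z + 28 = (2z - 84)(z² + 41z + 40) + (3388z + 3388)
  z² + 41z + 40 = ((1/3388)z + 10/847)(3388z + 3388) + (0)
Last nonzero remainder: 3388z + 3388. Dividing through by 3388 gives the monic gcd z + 1.
Cancel z + 1 from numerator and denominator to get the reduced form.

(z³ - 8z² + 27z - 44)/(2z² - 4z + 28)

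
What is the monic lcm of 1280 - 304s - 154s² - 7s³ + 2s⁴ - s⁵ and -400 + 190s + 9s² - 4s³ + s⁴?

-6400 + 240s + 1074s² + 189s³ - 3s⁴ + 3s⁵ + s⁶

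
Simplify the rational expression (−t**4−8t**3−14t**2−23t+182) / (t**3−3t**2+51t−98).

(−t**3−10t**2−34t−91)/(t**2−t+49)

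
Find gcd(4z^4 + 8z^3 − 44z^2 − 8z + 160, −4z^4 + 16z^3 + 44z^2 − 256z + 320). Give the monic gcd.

z^3 − 11z + 20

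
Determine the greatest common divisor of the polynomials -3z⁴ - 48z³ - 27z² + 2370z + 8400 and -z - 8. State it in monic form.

z + 8

Repeated division with remainder:
  -3z⁴ - 48z³ - 27z² + 2370z + 8400 = (3z³ + 24z² - 165z - 1050)(-z - 8) + (0)
Last nonzero remainder: -z - 8. Dividing through by -1 gives the monic gcd z + 8.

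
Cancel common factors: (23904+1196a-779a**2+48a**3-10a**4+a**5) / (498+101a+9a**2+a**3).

Apply the Euclidean algorithm:
  a**5-10a**4+48a**3-779a**2+1196a+23904 = (a**2-19a+118)(a**3+9a**2+101a+498) + (-420a**2-1260a-34860)
  a**3+9a**2+101a+498 = (-(1/420)a-1/70)(-420a**2-1260a-34860) + (0)
Last nonzero remainder: -420a**2-1260a-34860. Dividing through by -420 gives the monic gcd a**2+3a+83.
Cancel a**2+3a+83 from numerator and denominator to get the reduced form.

(288+4a-13a**2+a**3)/(6+a)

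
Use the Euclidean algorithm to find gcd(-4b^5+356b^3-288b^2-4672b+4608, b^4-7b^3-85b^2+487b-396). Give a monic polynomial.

b^3+4b^2-41b+36

Euclidean algorithm in ℚ[b]:
  -4b^5+356b^3-288b^2-4672b+4608 = (-4b-28)(b^4-7b^3-85b^2+487b-396) + (-180b^3-720b^2+7380b-6480)
  b^4-7b^3-85b^2+487b-396 = (-(1/180)b+11/180)(-180b^3-720b^2+7380b-6480) + (0)
Last nonzero remainder: -180b^3-720b^2+7380b-6480. Dividing through by -180 gives the monic gcd b^3+4b^2-41b+36.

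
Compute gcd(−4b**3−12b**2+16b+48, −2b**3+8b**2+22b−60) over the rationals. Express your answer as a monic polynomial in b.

b**2+b−6

Apply the Euclidean algorithm:
  −4b**3−12b**2+16b+48 = (2)(−2b**3+8b**2+22b−60) + (−28b**2−28b+168)
  −2b**3+8b**2+22b−60 = ((1/14)b−5/14)(−28b**2−28b+168) + (0)
Last nonzero remainder: −28b**2−28b+168. Dividing through by −28 gives the monic gcd b**2+b−6.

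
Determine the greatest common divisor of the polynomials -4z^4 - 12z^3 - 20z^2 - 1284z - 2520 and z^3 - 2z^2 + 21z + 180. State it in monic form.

z^2 - 6z + 45

Repeated division with remainder:
  -4z^4 - 12z^3 - 20z^2 - 1284z - 2520 = (-4z - 20)(z^3 - 2z^2 + 21z + 180) + (24z^2 - 144z + 1080)
  z^3 - 2z^2 + 21z + 180 = ((1/24)z + 1/6)(24z^2 - 144z + 1080) + (0)
Last nonzero remainder: 24z^2 - 144z + 1080. Dividing through by 24 gives the monic gcd z^2 - 6z + 45.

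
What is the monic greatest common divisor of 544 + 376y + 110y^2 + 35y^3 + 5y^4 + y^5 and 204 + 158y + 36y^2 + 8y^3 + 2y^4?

By polynomial division,
  y^5 + 5y^4 + 35y^3 + 110y^2 + 376y + 544 = ((1/2)y + 1/2)(2y^4 + 8y^3 + 36y^2 + 158y + 204) + (13y^3 + 13y^2 + 195y + 442)
  2y^4 + 8y^3 + 36y^2 + 158y + 204 = ((2/13)y + 6/13)(13y^3 + 13y^2 + 195y + 442) + (0)
Last nonzero remainder: 13y^3 + 13y^2 + 195y + 442. Dividing through by 13 gives the monic gcd y^3 + y^2 + 15y + 34.

34 + 15y + y^2 + y^3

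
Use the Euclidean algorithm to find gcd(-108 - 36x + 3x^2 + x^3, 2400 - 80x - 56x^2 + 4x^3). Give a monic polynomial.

6 + x

Apply the Euclidean algorithm:
  x^3 + 3x^2 - 36x - 108 = (1/4)(4x^3 - 56x^2 - 80x + 2400) + (17x^2 - 16x - 708)
  4x^3 - 56x^2 - 80x + 2400 = ((4/17)x - 888/289)(17x^2 - 16x - 708) + ((10816/289)x + 64896/289)
  17x^2 - 16x - 708 = ((4913/10816)x - 17051/5408)((10816/289)x + 64896/289) + (0)
Last nonzero remainder: (10816/289)x + 64896/289. Dividing through by 10816/289 gives the monic gcd x + 6.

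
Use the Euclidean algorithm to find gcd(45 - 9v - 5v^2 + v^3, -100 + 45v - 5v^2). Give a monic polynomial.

-5 + v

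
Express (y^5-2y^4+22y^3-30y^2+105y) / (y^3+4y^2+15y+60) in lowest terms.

(y^3-2y^2+7y)/(y+4)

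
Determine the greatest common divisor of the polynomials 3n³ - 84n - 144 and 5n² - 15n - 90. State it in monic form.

Euclidean algorithm in ℚ[n]:
  3n³ - 84n - 144 = ((3/5)n + 9/5)(5n² - 15n - 90) + (-3n + 18)
  5n² - 15n - 90 = (-(5/3)n - 5)(-3n + 18) + (0)
Last nonzero remainder: -3n + 18. Dividing through by -3 gives the monic gcd n - 6.

n - 6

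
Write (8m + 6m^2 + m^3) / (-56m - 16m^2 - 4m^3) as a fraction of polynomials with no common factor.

Apply the Euclidean algorithm:
  m^3 + 6m^2 + 8m = (-1/4)(-4m^3 - 16m^2 - 56m) + (2m^2 - 6m)
  -4m^3 - 16m^2 - 56m = (-2m - 14)(2m^2 - 6m) + (-140m)
  2m^2 - 6m = (-(1/70)m + 3/70)(-140m) + (0)
Last nonzero remainder: -140m. Dividing through by -140 gives the monic gcd m.
Cancel m from numerator and denominator to get the reduced form.

(-8 - 6m - m^2)/(56 + 16m + 4m^2)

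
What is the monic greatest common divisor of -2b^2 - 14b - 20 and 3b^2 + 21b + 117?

1

By polynomial division,
  -2b^2 - 14b - 20 = (-2/3)(3b^2 + 21b + 117) + (58)
  3b^2 + 21b + 117 = ((3/58)b^2 + (21/58)b + 117/58)(58) + (0)
The last nonzero remainder is the constant 58, so the polynomials are coprime and gcd = 1.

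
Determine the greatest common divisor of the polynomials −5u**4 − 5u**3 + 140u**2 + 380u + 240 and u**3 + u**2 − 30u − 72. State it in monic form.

Apply the Euclidean algorithm:
  −5u**4 − 5u**3 + 140u**2 + 380u + 240 = (−5u)(u**3 + u**2 − 30u − 72) + (−10u**2 + 20u + 240)
  u**3 + u**2 − 30u − 72 = (−(1/10)u − 3/10)(−10u**2 + 20u + 240) + (0)
Last nonzero remainder: −10u**2 + 20u + 240. Dividing through by −10 gives the monic gcd u**2 − 2u − 24.

u**2 − 2u − 24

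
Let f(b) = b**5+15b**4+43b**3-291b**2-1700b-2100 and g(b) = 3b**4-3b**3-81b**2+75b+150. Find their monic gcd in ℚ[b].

By polynomial division,
  b**5+15b**4+43b**3-291b**2-1700b-2100 = ((1/3)b+16/3)(3b**4-3b**3-81b**2+75b+150) + (86b**3+116b**2-2150b-2900)
  3b**4-3b**3-81b**2+75b+150 = ((3/86)b-303/3698)(86b**3+116b**2-2150b-2900) + ((6480/1849)b**2-162000/1849)
  86b**3+116b**2-2150b-2900 = ((79507/3240)b+53621/1620)((6480/1849)b**2-162000/1849) + (0)
Last nonzero remainder: (6480/1849)b**2-162000/1849. Dividing through by 6480/1849 gives the monic gcd b**2-25.

b**2-25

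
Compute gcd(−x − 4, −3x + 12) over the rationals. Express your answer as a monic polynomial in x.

Repeated division with remainder:
  −x − 4 = (1/3)(−3x + 12) + (−8)
  −3x + 12 = ((3/8)x − 3/2)(−8) + (0)
The last nonzero remainder is the constant −8, so the polynomials are coprime and gcd = 1.

1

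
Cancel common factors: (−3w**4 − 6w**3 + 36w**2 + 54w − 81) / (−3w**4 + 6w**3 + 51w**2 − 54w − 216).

(w**2 + 2w − 3)/(w**2 − 2w − 8)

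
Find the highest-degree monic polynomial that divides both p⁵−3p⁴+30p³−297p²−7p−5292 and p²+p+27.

Apply the Euclidean algorithm:
  p⁵−3p⁴+30p³−297p²−7p−5292 = (p³−4p²+7p−196)(p²+p+27) + (0)
The last nonzero remainder p²+p+27 is already monic.

p²+p+27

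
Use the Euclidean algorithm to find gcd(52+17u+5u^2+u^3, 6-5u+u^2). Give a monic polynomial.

1

By polynomial division,
  u^3+5u^2+17u+52 = (u+10)(u^2-5u+6) + (61u-8)
  u^2-5u+6 = ((1/61)u-297/3721)(61u-8) + (19950/3721)
  61u-8 = ((226981/19950)u-14884/9975)(19950/3721) + (0)
The last nonzero remainder is the constant 19950/3721, so the polynomials are coprime and gcd = 1.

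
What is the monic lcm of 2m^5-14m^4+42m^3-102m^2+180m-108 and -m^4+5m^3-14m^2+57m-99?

Repeated division with remainder:
  2m^5-14m^4+42m^3-102m^2+180m-108 = (-2m+4)(-m^4+5m^3-14m^2+57m-99) + (-6m^3+68m^2-246m+288)
  -m^4+5m^3-14m^2+57m-99 = ((1/6)m+19/18)(-6m^3+68m^2-246m+288) + (-(403/9)m^2+(806/3)m-403)
  -6m^3+68m^2-246m+288 = ((54/403)m-288/403)(-(403/9)m^2+(806/3)m-403) + (0)
Last nonzero remainder: -(403/9)m^2+(806/3)m-403. Dividing through by -403/9 gives the monic gcd m^2-6m+9.
Then lcm(f, g) = f·g / gcd(f, g); expanding and making the result monic gives the answer.

m^7-6m^6+25m^5-107m^4+270m^3-525m^2+936m-594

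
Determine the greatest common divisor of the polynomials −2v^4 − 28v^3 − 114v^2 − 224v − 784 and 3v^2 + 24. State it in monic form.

v^2 + 8

By polynomial division,
  −2v^4 − 28v^3 − 114v^2 − 224v − 784 = (−(2/3)v^2 − (28/3)v − 98/3)(3v^2 + 24) + (0)
Last nonzero remainder: 3v^2 + 24. Dividing through by 3 gives the monic gcd v^2 + 8.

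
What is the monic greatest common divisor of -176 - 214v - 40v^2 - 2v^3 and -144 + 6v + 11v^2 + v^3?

Euclidean algorithm in ℚ[v]:
  -2v^3 - 40v^2 - 214v - 176 = (-2)(v^3 + 11v^2 + 6v - 144) + (-18v^2 - 202v - 464)
  v^3 + 11v^2 + 6v - 144 = (-(1/18)v + 1/81)(-18v^2 - 202v - 464) + (-(1400/81)v - 11200/81)
  -18v^2 - 202v - 464 = ((729/700)v + 2349/700)(-(1400/81)v - 11200/81) + (0)
Last nonzero remainder: -(1400/81)v - 11200/81. Dividing through by -1400/81 gives the monic gcd v + 8.

8 + v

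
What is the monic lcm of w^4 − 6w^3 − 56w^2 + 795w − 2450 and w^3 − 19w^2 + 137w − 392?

By polynomial division,
  w^4 − 6w^3 − 56w^2 + 795w − 2450 = (w + 13)(w^3 − 19w^2 + 137w − 392) + (54w^2 − 594w + 2646)
  w^3 − 19w^2 + 137w − 392 = ((1/54)w − 4/27)(54w^2 − 594w + 2646) + (0)
Last nonzero remainder: 54w^2 − 594w + 2646. Dividing through by 54 gives the monic gcd w^2 − 11w + 49.
Then lcm(f, g) = f·g / gcd(f, g); expanding and making the result monic gives the answer.

w^5 − 14w^4 − 8w^3 + 1243w^2 − 8810w + 19600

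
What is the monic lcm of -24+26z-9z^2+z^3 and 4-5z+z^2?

24-50z+35z^2-10z^3+z^4

Euclidean algorithm in ℚ[z]:
  z^3-9z^2+26z-24 = (z-4)(z^2-5z+4) + (2z-8)
  z^2-5z+4 = ((1/2)z-1/2)(2z-8) + (0)
Last nonzero remainder: 2z-8. Dividing through by 2 gives the monic gcd z-4.
Then lcm(f, g) = f·g / gcd(f, g); expanding and making the result monic gives the answer.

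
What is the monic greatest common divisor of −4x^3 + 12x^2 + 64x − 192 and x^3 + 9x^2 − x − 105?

x − 3

Euclidean algorithm in ℚ[x]:
  −4x^3 + 12x^2 + 64x − 192 = (−4)(x^3 + 9x^2 − x − 105) + (48x^2 + 60x − 612)
  x^3 + 9x^2 − x − 105 = ((1/48)x + 31/192)(48x^2 + 60x − 612) + ((33/16)x − 99/16)
  48x^2 + 60x − 612 = ((256/11)x + 1088/11)((33/16)x − 99/16) + (0)
Last nonzero remainder: (33/16)x − 99/16. Dividing through by 33/16 gives the monic gcd x − 3.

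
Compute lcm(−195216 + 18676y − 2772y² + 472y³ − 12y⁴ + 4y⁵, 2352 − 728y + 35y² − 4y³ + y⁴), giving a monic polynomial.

195216 − 67480y + 7441y² − 1165y³ + 130y⁴ − 7y⁵ + y⁶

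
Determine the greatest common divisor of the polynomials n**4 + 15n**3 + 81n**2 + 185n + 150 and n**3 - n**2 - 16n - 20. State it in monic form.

n + 2

Apply the Euclidean algorithm:
  n**4 + 15n**3 + 81n**2 + 185n + 150 = (n + 16)(n**3 - n**2 - 16n - 20) + (113n**2 + 461n + 470)
  n**3 - n**2 - 16n - 20 = ((1/113)n - 574/12769)(113n**2 + 461n + 470) + ((7200/12769)n + 14400/12769)
  113n**2 + 461n + 470 = ((1442897/7200)n + 600143/1440)((7200/12769)n + 14400/12769) + (0)
Last nonzero remainder: (7200/12769)n + 14400/12769. Dividing through by 7200/12769 gives the monic gcd n + 2.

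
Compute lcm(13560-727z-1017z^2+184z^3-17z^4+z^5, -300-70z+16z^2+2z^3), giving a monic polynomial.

135600+6290z-10897z^2+823z^3+14z^4-7z^5+z^6

Apply the Euclidean algorithm:
  z^5-17z^4+184z^3-1017z^2-727z+13560 = ((1/2)z^2-(25/2)z+419/2)(2z^3+16z^2-70z-300) + (-5094z^2+10188z+76410)
  2z^3+16z^2-70z-300 = (-(1/2547)z-10/2547)(-5094z^2+10188z+76410) + (0)
Last nonzero remainder: -5094z^2+10188z+76410. Dividing through by -5094 gives the monic gcd z^2-2z-15.
Then lcm(f, g) = f·g / gcd(f, g); expanding and making the result monic gives the answer.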